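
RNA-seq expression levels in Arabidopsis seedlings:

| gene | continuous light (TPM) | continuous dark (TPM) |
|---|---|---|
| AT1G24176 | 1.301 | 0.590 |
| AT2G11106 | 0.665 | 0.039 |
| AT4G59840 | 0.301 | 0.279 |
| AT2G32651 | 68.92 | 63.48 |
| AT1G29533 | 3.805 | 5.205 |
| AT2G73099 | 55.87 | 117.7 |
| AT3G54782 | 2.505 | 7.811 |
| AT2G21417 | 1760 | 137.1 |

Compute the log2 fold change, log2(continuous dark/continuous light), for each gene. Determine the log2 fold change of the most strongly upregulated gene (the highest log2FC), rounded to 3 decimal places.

1.641

log2(0.590/1.301) = -1.141  (AT1G24176)
log2(0.039/0.665) = -4.092  (AT2G11106)
log2(0.279/0.301) = -0.109  (AT4G59840)
log2(63.48/68.92) = -0.119  (AT2G32651)
log2(5.205/3.805) = 0.452  (AT1G29533)
log2(117.7/55.87) = 1.075  (AT2G73099)
log2(7.811/2.505) = 1.641  (AT3G54782)
log2(137.1/1760) = -3.682  (AT2G21417)
AT3G54782 is most strongly upregulated.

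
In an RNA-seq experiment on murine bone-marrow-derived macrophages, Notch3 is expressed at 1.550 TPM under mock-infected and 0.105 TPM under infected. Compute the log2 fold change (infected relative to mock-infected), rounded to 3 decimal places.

-3.884

Fold change = 0.105 / 1.550 = 0.0677
log2(0.0677) = -3.8838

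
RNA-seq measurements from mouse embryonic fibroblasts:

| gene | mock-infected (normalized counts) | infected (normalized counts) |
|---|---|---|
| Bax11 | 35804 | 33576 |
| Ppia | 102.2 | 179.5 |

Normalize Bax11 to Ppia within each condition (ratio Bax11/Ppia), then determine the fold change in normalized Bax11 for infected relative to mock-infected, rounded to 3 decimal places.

0.534

Bax11/Ppia (mock-infected) = 35804 / 102.2 = 350.33
Bax11/Ppia (infected) = 33576 / 179.5 = 187.05
Fold change = 187.05 / 350.33 = 0.5339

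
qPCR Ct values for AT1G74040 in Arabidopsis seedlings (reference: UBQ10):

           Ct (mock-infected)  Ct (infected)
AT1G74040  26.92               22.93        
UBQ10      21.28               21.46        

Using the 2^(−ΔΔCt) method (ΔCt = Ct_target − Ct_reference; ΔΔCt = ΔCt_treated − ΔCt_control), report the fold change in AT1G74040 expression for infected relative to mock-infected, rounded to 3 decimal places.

ΔCt(mock-infected) = 26.920 − 21.280 = 5.640
ΔCt(infected) = 22.930 − 21.460 = 1.470
ΔΔCt = 1.470 − 5.640 = -4.170
Fold change = 2^(−(-4.170)) = 2^4.170 = 18.0009

18.001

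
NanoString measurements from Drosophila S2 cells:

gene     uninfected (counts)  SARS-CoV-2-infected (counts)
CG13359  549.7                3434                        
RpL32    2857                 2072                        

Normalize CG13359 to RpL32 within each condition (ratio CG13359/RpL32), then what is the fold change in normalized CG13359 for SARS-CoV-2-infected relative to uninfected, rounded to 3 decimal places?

CG13359/RpL32 (uninfected) = 549.7 / 2857 = 0.1924
CG13359/RpL32 (SARS-CoV-2-infected) = 3434 / 2072 = 1.6573
Fold change = 1.6573 / 0.1924 = 8.6138

8.614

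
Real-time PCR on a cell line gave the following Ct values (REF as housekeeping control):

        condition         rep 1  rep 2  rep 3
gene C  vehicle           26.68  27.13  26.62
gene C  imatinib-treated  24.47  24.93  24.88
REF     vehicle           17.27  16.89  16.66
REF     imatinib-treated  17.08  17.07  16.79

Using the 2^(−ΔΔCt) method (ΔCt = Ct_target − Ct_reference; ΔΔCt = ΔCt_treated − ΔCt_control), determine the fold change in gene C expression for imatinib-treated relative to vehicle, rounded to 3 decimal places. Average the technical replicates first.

4.257

Mean Ct: gene C vehicle 26.810; gene C imatinib-treated 24.760; REF vehicle 16.940; REF imatinib-treated 16.980
ΔCt(vehicle) = 26.810 − 16.940 = 9.870
ΔCt(imatinib-treated) = 24.760 − 16.980 = 7.780
ΔΔCt = 7.780 − 9.870 = -2.090
Fold change = 2^(−(-2.090)) = 2^2.090 = 4.2575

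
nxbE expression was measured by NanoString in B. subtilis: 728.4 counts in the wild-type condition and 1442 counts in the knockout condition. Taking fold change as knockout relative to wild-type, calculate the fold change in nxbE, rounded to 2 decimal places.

Fold change = 1442 / 728.4 = 1.980
nxbE is upregulated.

1.98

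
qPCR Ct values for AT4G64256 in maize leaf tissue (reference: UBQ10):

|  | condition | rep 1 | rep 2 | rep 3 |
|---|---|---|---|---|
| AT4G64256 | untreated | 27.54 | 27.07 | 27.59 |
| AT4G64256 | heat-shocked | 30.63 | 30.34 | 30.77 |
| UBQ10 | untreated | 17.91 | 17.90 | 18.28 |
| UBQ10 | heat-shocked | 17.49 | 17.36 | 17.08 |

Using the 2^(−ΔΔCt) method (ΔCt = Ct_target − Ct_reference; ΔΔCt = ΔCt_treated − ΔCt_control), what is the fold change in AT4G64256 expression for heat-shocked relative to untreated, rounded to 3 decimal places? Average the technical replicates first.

0.067

Mean Ct: AT4G64256 untreated 27.400; AT4G64256 heat-shocked 30.580; UBQ10 untreated 18.030; UBQ10 heat-shocked 17.310
ΔCt(untreated) = 27.400 − 18.030 = 9.370
ΔCt(heat-shocked) = 30.580 − 17.310 = 13.270
ΔΔCt = 13.270 − 9.370 = 3.900
Fold change = 2^(−3.900) = 0.0670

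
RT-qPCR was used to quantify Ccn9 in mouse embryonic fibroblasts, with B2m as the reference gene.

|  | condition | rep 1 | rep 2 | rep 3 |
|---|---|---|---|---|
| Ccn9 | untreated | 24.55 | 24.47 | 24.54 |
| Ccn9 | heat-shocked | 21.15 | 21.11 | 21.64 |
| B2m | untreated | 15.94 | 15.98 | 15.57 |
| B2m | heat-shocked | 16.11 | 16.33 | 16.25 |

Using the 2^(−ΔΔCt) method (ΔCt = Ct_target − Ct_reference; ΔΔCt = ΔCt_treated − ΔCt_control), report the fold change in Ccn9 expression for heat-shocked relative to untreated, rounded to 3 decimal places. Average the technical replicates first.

12.295

Mean Ct: Ccn9 untreated 24.520; Ccn9 heat-shocked 21.300; B2m untreated 15.830; B2m heat-shocked 16.230
ΔCt(untreated) = 24.520 − 15.830 = 8.690
ΔCt(heat-shocked) = 21.300 − 16.230 = 5.070
ΔΔCt = 5.070 − 8.690 = -3.620
Fold change = 2^(−(-3.620)) = 2^3.620 = 12.2950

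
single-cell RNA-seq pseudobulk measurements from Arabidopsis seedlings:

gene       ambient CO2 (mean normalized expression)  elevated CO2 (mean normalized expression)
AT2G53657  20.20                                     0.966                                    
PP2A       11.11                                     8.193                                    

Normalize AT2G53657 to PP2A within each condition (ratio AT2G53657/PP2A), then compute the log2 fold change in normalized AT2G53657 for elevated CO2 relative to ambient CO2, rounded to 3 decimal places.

-3.947

AT2G53657/PP2A (ambient CO2) = 20.20 / 11.11 = 1.8182
AT2G53657/PP2A (elevated CO2) = 0.966 / 8.193 = 0.11791
Fold change = 0.11791 / 1.8182 = 0.0648
log2(0.0648) = -3.9468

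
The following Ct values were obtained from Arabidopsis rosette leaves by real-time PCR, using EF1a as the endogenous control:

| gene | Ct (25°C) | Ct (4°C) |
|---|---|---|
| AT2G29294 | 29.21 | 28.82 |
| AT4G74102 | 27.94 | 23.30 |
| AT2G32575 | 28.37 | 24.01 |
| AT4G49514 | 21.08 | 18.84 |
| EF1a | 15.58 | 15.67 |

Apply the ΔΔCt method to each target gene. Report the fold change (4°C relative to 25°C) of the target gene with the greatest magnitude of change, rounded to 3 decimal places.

AT2G29294: ΔΔCt = (28.82−15.67) − (29.21−15.58) = 13.15 − 13.63 = -0.48; fold change = 2^0.48 = 1.395
AT4G74102: ΔΔCt = (23.30−15.67) − (27.94−15.58) = 7.63 − 12.36 = -4.73; fold change = 2^4.73 = 26.538
AT2G32575: ΔΔCt = (24.01−15.67) − (28.37−15.58) = 8.34 − 12.79 = -4.45; fold change = 2^4.45 = 21.857
AT4G49514: ΔΔCt = (18.84−15.67) − (21.08−15.58) = 3.17 − 5.50 = -2.33; fold change = 2^2.33 = 5.028
AT4G74102 has the largest |ΔΔCt| = 4.73.

26.538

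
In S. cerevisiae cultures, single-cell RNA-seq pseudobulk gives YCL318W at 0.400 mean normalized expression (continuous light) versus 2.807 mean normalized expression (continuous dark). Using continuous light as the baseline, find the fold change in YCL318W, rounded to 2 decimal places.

7.02

Fold change = 2.807 / 0.400 = 7.017
YCL318W is upregulated.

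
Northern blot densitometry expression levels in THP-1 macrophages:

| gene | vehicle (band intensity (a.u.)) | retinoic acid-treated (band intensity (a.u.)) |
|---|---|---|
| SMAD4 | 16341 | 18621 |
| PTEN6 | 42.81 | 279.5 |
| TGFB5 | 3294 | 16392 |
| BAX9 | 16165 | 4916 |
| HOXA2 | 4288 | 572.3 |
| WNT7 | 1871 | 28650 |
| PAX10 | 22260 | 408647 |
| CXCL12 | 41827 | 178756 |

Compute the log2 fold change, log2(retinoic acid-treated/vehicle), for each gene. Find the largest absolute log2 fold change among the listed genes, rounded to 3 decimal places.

4.198

log2(18621/16341) = 0.188  (SMAD4)
log2(279.5/42.81) = 2.707  (PTEN6)
log2(16392/3294) = 2.315  (TGFB5)
log2(4916/16165) = -1.717  (BAX9)
log2(572.3/4288) = -2.905  (HOXA2)
log2(28650/1871) = 3.937  (WNT7)
log2(408647/22260) = 4.198  (PAX10)
log2(178756/41827) = 2.095  (CXCL12)
The largest magnitude belongs to PAX10.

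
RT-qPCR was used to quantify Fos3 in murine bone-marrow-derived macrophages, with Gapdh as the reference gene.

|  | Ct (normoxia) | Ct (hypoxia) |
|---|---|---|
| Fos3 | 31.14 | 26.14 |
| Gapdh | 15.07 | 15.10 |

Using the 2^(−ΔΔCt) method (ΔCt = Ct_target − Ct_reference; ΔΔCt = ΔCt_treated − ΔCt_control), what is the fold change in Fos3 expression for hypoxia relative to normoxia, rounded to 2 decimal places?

32.67

ΔCt(normoxia) = 31.140 − 15.070 = 16.070
ΔCt(hypoxia) = 26.140 − 15.100 = 11.040
ΔΔCt = 11.040 − 16.070 = -5.030
Fold change = 2^(−(-5.030)) = 2^5.030 = 32.672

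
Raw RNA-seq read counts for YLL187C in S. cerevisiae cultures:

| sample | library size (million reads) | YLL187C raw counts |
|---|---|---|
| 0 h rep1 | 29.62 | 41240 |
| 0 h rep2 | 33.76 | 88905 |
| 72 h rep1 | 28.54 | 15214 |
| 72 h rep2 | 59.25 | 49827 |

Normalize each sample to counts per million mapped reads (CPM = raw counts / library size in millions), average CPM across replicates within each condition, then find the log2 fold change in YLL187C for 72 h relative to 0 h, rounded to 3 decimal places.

CPM(0 h rep1) = 41240 / 29.62 = 1392.3025
CPM(0 h rep2) = 88905 / 33.76 = 2633.4419
CPM(72 h rep1) = 15214 / 28.54 = 533.0764
CPM(72 h rep2) = 49827 / 59.25 = 840.9620
mean CPM(0 h) = 2012.8722; mean CPM(72 h) = 687.0192
Fold change = 687.0192 / 2012.8722 = 0.34131
log2(0.34131) = -1.5508

-1.551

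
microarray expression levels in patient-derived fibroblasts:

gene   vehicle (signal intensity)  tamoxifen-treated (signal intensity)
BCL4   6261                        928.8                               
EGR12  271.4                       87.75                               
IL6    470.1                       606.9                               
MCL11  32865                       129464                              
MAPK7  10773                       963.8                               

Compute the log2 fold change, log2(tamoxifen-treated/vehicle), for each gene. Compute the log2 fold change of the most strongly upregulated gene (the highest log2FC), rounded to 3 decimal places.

log2(928.8/6261) = -2.753  (BCL4)
log2(87.75/271.4) = -1.629  (EGR12)
log2(606.9/470.1) = 0.368  (IL6)
log2(129464/32865) = 1.978  (MCL11)
log2(963.8/10773) = -3.483  (MAPK7)
MCL11 is most strongly upregulated.

1.978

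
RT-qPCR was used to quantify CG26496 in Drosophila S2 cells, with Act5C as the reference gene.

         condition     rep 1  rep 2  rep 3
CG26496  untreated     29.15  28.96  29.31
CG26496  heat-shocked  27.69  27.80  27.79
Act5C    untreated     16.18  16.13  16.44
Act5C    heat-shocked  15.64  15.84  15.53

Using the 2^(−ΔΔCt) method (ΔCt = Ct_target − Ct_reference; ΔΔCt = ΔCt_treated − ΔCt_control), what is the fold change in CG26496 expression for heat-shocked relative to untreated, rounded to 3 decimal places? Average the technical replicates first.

Mean Ct: CG26496 untreated 29.140; CG26496 heat-shocked 27.760; Act5C untreated 16.250; Act5C heat-shocked 15.670
ΔCt(untreated) = 29.140 − 16.250 = 12.890
ΔCt(heat-shocked) = 27.760 − 15.670 = 12.090
ΔΔCt = 12.090 − 12.890 = -0.800
Fold change = 2^(−(-0.800)) = 2^0.800 = 1.7411

1.741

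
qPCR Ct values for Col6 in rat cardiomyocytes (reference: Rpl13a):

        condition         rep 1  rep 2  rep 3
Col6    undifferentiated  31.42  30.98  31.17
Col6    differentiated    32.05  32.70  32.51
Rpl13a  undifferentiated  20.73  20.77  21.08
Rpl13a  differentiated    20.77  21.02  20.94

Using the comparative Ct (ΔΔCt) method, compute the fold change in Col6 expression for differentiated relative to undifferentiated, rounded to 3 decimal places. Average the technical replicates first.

Mean Ct: Col6 undifferentiated 31.190; Col6 differentiated 32.420; Rpl13a undifferentiated 20.860; Rpl13a differentiated 20.910
ΔCt(undifferentiated) = 31.190 − 20.860 = 10.330
ΔCt(differentiated) = 32.420 − 20.910 = 11.510
ΔΔCt = 11.510 − 10.330 = 1.180
Fold change = 2^(−1.180) = 0.4414

0.441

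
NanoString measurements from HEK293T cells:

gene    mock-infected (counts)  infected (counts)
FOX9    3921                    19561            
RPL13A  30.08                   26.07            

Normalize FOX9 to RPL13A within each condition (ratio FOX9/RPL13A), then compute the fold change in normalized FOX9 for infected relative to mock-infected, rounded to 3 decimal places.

5.756

FOX9/RPL13A (mock-infected) = 3921 / 30.08 = 130.35
FOX9/RPL13A (infected) = 19561 / 26.07 = 750.33
Fold change = 750.33 / 130.35 = 5.7561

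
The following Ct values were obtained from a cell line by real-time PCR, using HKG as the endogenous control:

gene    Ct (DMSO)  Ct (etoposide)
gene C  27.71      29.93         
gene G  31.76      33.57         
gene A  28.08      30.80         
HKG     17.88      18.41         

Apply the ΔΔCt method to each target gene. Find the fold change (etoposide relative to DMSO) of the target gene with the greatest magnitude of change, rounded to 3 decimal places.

0.219

gene C: ΔΔCt = (29.93−18.41) − (27.71−17.88) = 11.52 − 9.83 = 1.69; fold change = 2^-1.69 = 0.310
gene G: ΔΔCt = (33.57−18.41) − (31.76−17.88) = 15.16 − 13.88 = 1.28; fold change = 2^-1.28 = 0.412
gene A: ΔΔCt = (30.80−18.41) − (28.08−17.88) = 12.39 − 10.20 = 2.19; fold change = 2^-2.19 = 0.219
gene A has the largest |ΔΔCt| = 2.19.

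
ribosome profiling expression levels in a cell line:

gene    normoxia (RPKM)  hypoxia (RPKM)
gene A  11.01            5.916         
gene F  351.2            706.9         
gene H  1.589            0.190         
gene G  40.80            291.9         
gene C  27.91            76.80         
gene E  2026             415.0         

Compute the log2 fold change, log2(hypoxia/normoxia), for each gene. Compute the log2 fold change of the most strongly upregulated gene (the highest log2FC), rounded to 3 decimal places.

log2(5.916/11.01) = -0.896  (gene A)
log2(706.9/351.2) = 1.009  (gene F)
log2(0.190/1.589) = -3.064  (gene H)
log2(291.9/40.80) = 2.839  (gene G)
log2(76.80/27.91) = 1.460  (gene C)
log2(415.0/2026) = -2.287  (gene E)
gene G is most strongly upregulated.

2.839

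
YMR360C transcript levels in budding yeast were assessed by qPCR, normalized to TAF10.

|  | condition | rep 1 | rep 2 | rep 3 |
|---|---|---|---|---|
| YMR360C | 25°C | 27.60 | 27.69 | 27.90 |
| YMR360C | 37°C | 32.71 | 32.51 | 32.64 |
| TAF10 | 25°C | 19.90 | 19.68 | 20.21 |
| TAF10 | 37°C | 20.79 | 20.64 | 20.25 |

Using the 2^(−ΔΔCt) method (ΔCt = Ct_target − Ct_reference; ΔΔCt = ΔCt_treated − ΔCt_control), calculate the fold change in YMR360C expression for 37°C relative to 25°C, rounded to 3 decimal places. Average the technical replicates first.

Mean Ct: YMR360C 25°C 27.730; YMR360C 37°C 32.620; TAF10 25°C 19.930; TAF10 37°C 20.560
ΔCt(25°C) = 27.730 − 19.930 = 7.800
ΔCt(37°C) = 32.620 − 20.560 = 12.060
ΔΔCt = 12.060 − 7.800 = 4.260
Fold change = 2^(−4.260) = 0.0522

0.052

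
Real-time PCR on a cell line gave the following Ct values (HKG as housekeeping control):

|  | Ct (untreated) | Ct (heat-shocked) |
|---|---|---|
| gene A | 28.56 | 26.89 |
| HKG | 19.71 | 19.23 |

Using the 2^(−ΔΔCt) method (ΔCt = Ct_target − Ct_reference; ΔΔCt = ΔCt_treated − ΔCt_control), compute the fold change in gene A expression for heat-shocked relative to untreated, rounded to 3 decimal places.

2.282

ΔCt(untreated) = 28.560 − 19.710 = 8.850
ΔCt(heat-shocked) = 26.890 − 19.230 = 7.660
ΔΔCt = 7.660 − 8.850 = -1.190
Fold change = 2^(−(-1.190)) = 2^1.190 = 2.2815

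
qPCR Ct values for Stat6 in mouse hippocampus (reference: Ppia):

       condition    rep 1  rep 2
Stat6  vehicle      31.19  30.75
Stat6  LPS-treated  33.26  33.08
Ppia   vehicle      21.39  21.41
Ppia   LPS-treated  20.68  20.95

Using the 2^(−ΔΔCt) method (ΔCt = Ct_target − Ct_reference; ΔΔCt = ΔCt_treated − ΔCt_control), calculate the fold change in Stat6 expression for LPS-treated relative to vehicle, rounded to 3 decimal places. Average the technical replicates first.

Mean Ct: Stat6 vehicle 30.970; Stat6 LPS-treated 33.170; Ppia vehicle 21.400; Ppia LPS-treated 20.815
ΔCt(vehicle) = 30.970 − 21.400 = 9.570
ΔCt(LPS-treated) = 33.170 − 20.815 = 12.355
ΔΔCt = 12.355 − 9.570 = 2.785
Fold change = 2^(−2.785) = 0.1451

0.145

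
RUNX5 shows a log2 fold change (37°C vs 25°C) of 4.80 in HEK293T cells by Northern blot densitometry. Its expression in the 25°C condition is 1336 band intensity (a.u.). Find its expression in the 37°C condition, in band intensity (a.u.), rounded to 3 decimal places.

37217.778

Fold change = 2^(4.80) = 27.8576
37°C expression = 1336 × 27.8576 = 37217.778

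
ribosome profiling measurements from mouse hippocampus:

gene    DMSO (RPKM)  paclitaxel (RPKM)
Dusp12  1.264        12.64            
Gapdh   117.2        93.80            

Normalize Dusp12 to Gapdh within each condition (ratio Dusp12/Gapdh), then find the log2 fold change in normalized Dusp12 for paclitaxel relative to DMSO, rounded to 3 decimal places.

Dusp12/Gapdh (DMSO) = 1.264 / 117.2 = 0.010785
Dusp12/Gapdh (paclitaxel) = 12.64 / 93.80 = 0.13475
Fold change = 0.13475 / 0.010785 = 12.4947
log2(12.4947) = 3.6432

3.643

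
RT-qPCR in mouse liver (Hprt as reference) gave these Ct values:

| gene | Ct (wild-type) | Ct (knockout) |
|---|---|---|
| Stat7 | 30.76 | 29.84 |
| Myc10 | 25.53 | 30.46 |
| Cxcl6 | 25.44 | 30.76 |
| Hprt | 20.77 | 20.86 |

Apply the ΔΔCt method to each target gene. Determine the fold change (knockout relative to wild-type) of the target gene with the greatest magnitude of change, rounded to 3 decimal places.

Stat7: ΔΔCt = (29.84−20.86) − (30.76−20.77) = 8.98 − 9.99 = -1.01; fold change = 2^1.01 = 2.014
Myc10: ΔΔCt = (30.46−20.86) − (25.53−20.77) = 9.60 − 4.76 = 4.84; fold change = 2^-4.84 = 0.035
Cxcl6: ΔΔCt = (30.76−20.86) − (25.44−20.77) = 9.90 − 4.67 = 5.23; fold change = 2^-5.23 = 0.027
Cxcl6 has the largest |ΔΔCt| = 5.23.

0.027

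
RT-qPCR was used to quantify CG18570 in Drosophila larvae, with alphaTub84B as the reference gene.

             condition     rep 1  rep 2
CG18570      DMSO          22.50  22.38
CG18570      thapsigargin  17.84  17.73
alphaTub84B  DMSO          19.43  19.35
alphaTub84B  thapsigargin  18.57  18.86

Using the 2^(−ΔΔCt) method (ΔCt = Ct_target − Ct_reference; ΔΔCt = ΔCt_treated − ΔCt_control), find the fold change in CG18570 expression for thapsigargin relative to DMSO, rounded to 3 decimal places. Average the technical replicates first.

15.780

Mean Ct: CG18570 DMSO 22.440; CG18570 thapsigargin 17.785; alphaTub84B DMSO 19.390; alphaTub84B thapsigargin 18.715
ΔCt(DMSO) = 22.440 − 19.390 = 3.050
ΔCt(thapsigargin) = 17.785 − 18.715 = -0.930
ΔΔCt = -0.930 − 3.050 = -3.980
Fold change = 2^(−(-3.980)) = 2^3.980 = 15.7797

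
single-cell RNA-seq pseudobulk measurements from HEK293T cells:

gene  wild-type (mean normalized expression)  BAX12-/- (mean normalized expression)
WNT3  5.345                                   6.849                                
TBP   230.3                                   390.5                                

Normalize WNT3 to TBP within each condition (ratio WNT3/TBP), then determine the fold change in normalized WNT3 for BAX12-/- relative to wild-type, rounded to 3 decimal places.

0.756

WNT3/TBP (wild-type) = 5.345 / 230.3 = 0.023209
WNT3/TBP (BAX12-/-) = 6.849 / 390.5 = 0.017539
Fold change = 0.017539 / 0.023209 = 0.7557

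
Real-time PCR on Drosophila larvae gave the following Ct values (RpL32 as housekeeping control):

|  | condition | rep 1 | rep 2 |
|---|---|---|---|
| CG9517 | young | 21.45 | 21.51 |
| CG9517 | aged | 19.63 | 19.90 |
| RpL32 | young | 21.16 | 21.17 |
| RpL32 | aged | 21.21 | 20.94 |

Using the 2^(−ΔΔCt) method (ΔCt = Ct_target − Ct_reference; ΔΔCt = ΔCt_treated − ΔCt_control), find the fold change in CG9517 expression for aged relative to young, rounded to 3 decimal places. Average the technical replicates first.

3.084

Mean Ct: CG9517 young 21.480; CG9517 aged 19.765; RpL32 young 21.165; RpL32 aged 21.075
ΔCt(young) = 21.480 − 21.165 = 0.315
ΔCt(aged) = 19.765 − 21.075 = -1.310
ΔΔCt = -1.310 − 0.315 = -1.625
Fold change = 2^(−(-1.625)) = 2^1.625 = 3.0844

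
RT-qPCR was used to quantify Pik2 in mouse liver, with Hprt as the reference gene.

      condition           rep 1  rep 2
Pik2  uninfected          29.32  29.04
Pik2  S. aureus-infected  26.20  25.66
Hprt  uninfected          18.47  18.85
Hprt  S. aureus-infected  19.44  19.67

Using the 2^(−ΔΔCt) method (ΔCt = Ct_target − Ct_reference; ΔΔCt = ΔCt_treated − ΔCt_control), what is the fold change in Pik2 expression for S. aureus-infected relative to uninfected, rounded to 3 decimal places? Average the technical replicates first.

Mean Ct: Pik2 uninfected 29.180; Pik2 S. aureus-infected 25.930; Hprt uninfected 18.660; Hprt S. aureus-infected 19.555
ΔCt(uninfected) = 29.180 − 18.660 = 10.520
ΔCt(S. aureus-infected) = 25.930 − 19.555 = 6.375
ΔΔCt = 6.375 − 10.520 = -4.145
Fold change = 2^(−(-4.145)) = 2^4.145 = 17.6917

17.692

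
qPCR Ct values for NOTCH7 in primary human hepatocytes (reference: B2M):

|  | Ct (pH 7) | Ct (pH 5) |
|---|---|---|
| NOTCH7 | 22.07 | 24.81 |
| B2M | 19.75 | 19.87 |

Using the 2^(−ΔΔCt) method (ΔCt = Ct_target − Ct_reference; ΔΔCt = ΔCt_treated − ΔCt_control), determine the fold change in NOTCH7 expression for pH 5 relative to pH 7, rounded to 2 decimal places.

ΔCt(pH 7) = 22.070 − 19.750 = 2.320
ΔCt(pH 5) = 24.810 − 19.870 = 4.940
ΔΔCt = 4.940 − 2.320 = 2.620
Fold change = 2^(−2.620) = 0.163

0.16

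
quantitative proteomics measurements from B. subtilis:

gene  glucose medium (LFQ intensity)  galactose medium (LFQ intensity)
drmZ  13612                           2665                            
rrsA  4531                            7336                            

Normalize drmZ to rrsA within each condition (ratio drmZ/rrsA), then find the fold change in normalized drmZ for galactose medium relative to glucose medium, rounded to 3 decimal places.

0.121

drmZ/rrsA (glucose medium) = 13612 / 4531 = 3.0042
drmZ/rrsA (galactose medium) = 2665 / 7336 = 0.36328
Fold change = 0.36328 / 3.0042 = 0.1209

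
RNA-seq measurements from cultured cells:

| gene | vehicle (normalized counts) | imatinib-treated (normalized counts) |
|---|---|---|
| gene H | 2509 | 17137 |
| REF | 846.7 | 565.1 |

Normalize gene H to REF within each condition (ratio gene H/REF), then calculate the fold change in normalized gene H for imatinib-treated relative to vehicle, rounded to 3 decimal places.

gene H/REF (vehicle) = 2509 / 846.7 = 2.9633
gene H/REF (imatinib-treated) = 17137 / 565.1 = 30.326
Fold change = 30.326 / 2.9633 = 10.2338

10.234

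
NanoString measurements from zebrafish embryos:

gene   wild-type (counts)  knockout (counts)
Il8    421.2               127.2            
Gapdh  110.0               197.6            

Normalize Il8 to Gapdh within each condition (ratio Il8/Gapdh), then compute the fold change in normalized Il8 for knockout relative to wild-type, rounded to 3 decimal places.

Il8/Gapdh (wild-type) = 421.2 / 110.0 = 3.8291
Il8/Gapdh (knockout) = 127.2 / 197.6 = 0.64372
Fold change = 0.64372 / 3.8291 = 0.1681

0.168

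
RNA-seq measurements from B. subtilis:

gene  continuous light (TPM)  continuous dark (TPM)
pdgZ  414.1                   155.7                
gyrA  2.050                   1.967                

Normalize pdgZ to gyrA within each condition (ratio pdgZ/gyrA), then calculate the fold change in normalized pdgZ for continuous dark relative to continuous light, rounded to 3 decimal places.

pdgZ/gyrA (continuous light) = 414.1 / 2.050 = 202
pdgZ/gyrA (continuous dark) = 155.7 / 1.967 = 79.156
Fold change = 79.156 / 202 = 0.3919

0.392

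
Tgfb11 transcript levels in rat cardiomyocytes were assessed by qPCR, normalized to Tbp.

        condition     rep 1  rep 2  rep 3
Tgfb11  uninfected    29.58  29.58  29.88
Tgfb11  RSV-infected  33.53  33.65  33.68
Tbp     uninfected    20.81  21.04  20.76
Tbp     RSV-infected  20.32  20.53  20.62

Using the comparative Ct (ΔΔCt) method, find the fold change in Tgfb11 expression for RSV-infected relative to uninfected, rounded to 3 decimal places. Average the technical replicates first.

0.050

Mean Ct: Tgfb11 uninfected 29.680; Tgfb11 RSV-infected 33.620; Tbp uninfected 20.870; Tbp RSV-infected 20.490
ΔCt(uninfected) = 29.680 − 20.870 = 8.810
ΔCt(RSV-infected) = 33.620 − 20.490 = 13.130
ΔΔCt = 13.130 − 8.810 = 4.320
Fold change = 2^(−4.320) = 0.0501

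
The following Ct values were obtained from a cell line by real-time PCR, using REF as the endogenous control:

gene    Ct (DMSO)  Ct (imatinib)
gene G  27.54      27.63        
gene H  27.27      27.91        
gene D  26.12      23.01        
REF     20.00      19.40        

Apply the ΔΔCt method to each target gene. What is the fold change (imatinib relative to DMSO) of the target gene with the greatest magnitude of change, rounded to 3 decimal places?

5.696

gene G: ΔΔCt = (27.63−19.40) − (27.54−20.00) = 8.23 − 7.54 = 0.69; fold change = 2^-0.69 = 0.620
gene H: ΔΔCt = (27.91−19.40) − (27.27−20.00) = 8.51 − 7.27 = 1.24; fold change = 2^-1.24 = 0.423
gene D: ΔΔCt = (23.01−19.40) − (26.12−20.00) = 3.61 − 6.12 = -2.51; fold change = 2^2.51 = 5.696
gene D has the largest |ΔΔCt| = 2.51.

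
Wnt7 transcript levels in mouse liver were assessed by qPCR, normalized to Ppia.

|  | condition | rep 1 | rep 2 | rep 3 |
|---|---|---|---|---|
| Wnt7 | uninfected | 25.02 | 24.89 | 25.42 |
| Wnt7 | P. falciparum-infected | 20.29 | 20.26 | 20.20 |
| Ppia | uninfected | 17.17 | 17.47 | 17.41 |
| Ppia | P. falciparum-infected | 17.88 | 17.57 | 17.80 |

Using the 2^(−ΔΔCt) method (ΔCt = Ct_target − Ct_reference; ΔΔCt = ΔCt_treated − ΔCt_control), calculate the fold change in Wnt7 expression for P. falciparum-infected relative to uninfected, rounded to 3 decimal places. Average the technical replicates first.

38.319

Mean Ct: Wnt7 uninfected 25.110; Wnt7 P. falciparum-infected 20.250; Ppia uninfected 17.350; Ppia P. falciparum-infected 17.750
ΔCt(uninfected) = 25.110 − 17.350 = 7.760
ΔCt(P. falciparum-infected) = 20.250 − 17.750 = 2.500
ΔΔCt = 2.500 − 7.760 = -5.260
Fold change = 2^(−(-5.260)) = 2^5.260 = 38.3193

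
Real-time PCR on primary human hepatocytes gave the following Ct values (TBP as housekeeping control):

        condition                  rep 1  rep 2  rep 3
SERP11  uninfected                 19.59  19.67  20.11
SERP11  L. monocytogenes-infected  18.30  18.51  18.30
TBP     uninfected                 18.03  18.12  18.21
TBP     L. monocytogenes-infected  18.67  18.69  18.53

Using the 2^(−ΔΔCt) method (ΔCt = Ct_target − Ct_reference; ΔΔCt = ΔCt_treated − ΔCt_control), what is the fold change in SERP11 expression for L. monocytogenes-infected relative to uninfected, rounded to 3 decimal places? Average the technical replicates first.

Mean Ct: SERP11 uninfected 19.790; SERP11 L. monocytogenes-infected 18.370; TBP uninfected 18.120; TBP L. monocytogenes-infected 18.630
ΔCt(uninfected) = 19.790 − 18.120 = 1.670
ΔCt(L. monocytogenes-infected) = 18.370 − 18.630 = -0.260
ΔΔCt = -0.260 − 1.670 = -1.930
Fold change = 2^(−(-1.930)) = 2^1.930 = 3.8106

3.811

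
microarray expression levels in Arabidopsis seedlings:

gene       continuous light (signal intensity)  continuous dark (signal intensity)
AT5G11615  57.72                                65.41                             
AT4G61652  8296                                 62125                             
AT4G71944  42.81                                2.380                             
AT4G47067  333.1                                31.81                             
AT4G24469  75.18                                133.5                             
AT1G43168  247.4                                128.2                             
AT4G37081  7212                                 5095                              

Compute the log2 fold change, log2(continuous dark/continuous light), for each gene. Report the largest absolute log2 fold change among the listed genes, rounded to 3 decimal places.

log2(65.41/57.72) = 0.180  (AT5G11615)
log2(62125/8296) = 2.905  (AT4G61652)
log2(2.380/42.81) = -4.169  (AT4G71944)
log2(31.81/333.1) = -3.388  (AT4G47067)
log2(133.5/75.18) = 0.828  (AT4G24469)
log2(128.2/247.4) = -0.948  (AT1G43168)
log2(5095/7212) = -0.501  (AT4G37081)
The largest magnitude belongs to AT4G71944.

4.169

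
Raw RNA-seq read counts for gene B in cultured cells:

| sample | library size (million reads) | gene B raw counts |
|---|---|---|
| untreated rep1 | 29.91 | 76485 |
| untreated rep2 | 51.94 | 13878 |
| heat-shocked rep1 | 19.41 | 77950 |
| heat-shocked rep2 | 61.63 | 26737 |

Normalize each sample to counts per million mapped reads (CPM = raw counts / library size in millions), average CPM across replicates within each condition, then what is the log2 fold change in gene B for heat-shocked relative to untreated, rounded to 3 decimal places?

CPM(untreated rep1) = 76485 / 29.91 = 2557.1715
CPM(untreated rep2) = 13878 / 51.94 = 267.1929
CPM(heat-shocked rep1) = 77950 / 19.41 = 4015.9711
CPM(heat-shocked rep2) = 26737 / 61.63 = 433.8309
mean CPM(untreated) = 1412.1822; mean CPM(heat-shocked) = 2224.9010
Fold change = 2224.9010 / 1412.1822 = 1.57551
log2(1.57551) = 0.6558

0.656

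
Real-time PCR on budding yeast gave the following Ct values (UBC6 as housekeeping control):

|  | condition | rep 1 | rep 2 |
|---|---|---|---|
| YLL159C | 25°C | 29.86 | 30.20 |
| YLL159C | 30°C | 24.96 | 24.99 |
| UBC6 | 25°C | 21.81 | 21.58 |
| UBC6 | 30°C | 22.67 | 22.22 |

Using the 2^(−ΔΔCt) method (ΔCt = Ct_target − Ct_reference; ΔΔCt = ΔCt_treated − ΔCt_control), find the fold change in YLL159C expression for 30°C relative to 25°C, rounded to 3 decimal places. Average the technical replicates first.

Mean Ct: YLL159C 25°C 30.030; YLL159C 30°C 24.975; UBC6 25°C 21.695; UBC6 30°C 22.445
ΔCt(25°C) = 30.030 − 21.695 = 8.335
ΔCt(30°C) = 24.975 − 22.445 = 2.530
ΔΔCt = 2.530 − 8.335 = -5.805
Fold change = 2^(−(-5.805)) = 2^5.805 = 55.9087

55.909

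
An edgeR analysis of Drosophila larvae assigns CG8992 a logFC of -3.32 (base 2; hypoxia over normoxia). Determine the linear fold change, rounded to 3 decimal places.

Fold change = 2^(-3.32) = 0.1001

0.100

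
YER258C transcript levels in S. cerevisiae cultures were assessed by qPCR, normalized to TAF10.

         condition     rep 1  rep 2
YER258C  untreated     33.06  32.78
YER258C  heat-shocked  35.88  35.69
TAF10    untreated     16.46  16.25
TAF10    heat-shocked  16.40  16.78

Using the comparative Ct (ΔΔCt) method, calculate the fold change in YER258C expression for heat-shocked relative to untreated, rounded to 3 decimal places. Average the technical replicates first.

0.162

Mean Ct: YER258C untreated 32.920; YER258C heat-shocked 35.785; TAF10 untreated 16.355; TAF10 heat-shocked 16.590
ΔCt(untreated) = 32.920 − 16.355 = 16.565
ΔCt(heat-shocked) = 35.785 − 16.590 = 19.195
ΔΔCt = 19.195 − 16.565 = 2.630
Fold change = 2^(−2.630) = 0.1615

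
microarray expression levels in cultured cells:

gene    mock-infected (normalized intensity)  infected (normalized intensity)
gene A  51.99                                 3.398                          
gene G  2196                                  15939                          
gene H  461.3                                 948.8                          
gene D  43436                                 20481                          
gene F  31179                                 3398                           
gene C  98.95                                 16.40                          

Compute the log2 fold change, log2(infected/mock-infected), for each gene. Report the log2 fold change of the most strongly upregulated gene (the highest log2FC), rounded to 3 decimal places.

log2(3.398/51.99) = -3.935  (gene A)
log2(15939/2196) = 2.860  (gene G)
log2(948.8/461.3) = 1.040  (gene H)
log2(20481/43436) = -1.085  (gene D)
log2(3398/31179) = -3.198  (gene F)
log2(16.40/98.95) = -2.593  (gene C)
gene G is most strongly upregulated.

2.860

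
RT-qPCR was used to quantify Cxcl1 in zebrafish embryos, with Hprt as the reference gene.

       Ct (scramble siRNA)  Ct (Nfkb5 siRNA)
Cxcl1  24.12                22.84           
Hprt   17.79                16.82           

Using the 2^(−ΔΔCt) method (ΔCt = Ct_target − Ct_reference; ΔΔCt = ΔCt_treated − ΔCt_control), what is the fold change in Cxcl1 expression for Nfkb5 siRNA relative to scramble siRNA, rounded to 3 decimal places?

1.240

ΔCt(scramble siRNA) = 24.120 − 17.790 = 6.330
ΔCt(Nfkb5 siRNA) = 22.840 − 16.820 = 6.020
ΔΔCt = 6.020 − 6.330 = -0.310
Fold change = 2^(−(-0.310)) = 2^0.310 = 1.2397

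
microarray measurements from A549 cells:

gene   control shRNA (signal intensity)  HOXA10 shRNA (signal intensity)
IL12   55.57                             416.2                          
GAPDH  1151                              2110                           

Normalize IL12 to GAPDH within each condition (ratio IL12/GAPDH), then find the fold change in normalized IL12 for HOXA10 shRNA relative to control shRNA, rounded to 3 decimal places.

IL12/GAPDH (control shRNA) = 55.57 / 1151 = 0.04828
IL12/GAPDH (HOXA10 shRNA) = 416.2 / 2110 = 0.19725
Fold change = 0.19725 / 0.04828 = 4.0856

4.086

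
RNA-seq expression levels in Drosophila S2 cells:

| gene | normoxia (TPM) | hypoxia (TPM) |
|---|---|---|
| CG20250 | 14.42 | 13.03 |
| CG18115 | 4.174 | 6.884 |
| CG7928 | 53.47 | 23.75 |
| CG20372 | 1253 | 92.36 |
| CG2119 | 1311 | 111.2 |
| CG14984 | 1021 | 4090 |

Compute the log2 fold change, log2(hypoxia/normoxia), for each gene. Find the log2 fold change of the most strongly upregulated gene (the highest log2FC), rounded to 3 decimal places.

2.002

log2(13.03/14.42) = -0.146  (CG20250)
log2(6.884/4.174) = 0.722  (CG18115)
log2(23.75/53.47) = -1.171  (CG7928)
log2(92.36/1253) = -3.762  (CG20372)
log2(111.2/1311) = -3.559  (CG2119)
log2(4090/1021) = 2.002  (CG14984)
CG14984 is most strongly upregulated.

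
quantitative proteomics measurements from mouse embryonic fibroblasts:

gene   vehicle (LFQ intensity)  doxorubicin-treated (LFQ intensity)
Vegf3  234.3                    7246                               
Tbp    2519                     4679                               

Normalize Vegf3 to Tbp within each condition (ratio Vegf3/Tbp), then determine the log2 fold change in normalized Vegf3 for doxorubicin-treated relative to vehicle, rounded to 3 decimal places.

4.057

Vegf3/Tbp (vehicle) = 234.3 / 2519 = 0.093013
Vegf3/Tbp (doxorubicin-treated) = 7246 / 4679 = 1.5486
Fold change = 1.5486 / 0.093013 = 16.6495
log2(16.6495) = 4.0574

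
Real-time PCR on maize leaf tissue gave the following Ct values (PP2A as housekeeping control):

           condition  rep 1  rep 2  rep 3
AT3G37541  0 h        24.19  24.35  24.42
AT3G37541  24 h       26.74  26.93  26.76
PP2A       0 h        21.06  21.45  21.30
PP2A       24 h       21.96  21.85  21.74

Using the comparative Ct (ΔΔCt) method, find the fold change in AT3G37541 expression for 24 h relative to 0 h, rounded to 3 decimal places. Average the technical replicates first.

0.266

Mean Ct: AT3G37541 0 h 24.320; AT3G37541 24 h 26.810; PP2A 0 h 21.270; PP2A 24 h 21.850
ΔCt(0 h) = 24.320 − 21.270 = 3.050
ΔCt(24 h) = 26.810 − 21.850 = 4.960
ΔΔCt = 4.960 − 3.050 = 1.910
Fold change = 2^(−1.910) = 0.2661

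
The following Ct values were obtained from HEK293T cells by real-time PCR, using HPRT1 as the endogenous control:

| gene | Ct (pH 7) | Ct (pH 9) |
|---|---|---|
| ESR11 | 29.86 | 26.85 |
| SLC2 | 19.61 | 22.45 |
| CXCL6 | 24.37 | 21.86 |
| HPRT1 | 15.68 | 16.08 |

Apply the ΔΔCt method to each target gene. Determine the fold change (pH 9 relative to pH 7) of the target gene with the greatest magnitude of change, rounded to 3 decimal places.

ESR11: ΔΔCt = (26.85−16.08) − (29.86−15.68) = 10.77 − 14.18 = -3.41; fold change = 2^3.41 = 10.629
SLC2: ΔΔCt = (22.45−16.08) − (19.61−15.68) = 6.37 − 3.93 = 2.44; fold change = 2^-2.44 = 0.184
CXCL6: ΔΔCt = (21.86−16.08) − (24.37−15.68) = 5.78 − 8.69 = -2.91; fold change = 2^2.91 = 7.516
ESR11 has the largest |ΔΔCt| = 3.41.

10.629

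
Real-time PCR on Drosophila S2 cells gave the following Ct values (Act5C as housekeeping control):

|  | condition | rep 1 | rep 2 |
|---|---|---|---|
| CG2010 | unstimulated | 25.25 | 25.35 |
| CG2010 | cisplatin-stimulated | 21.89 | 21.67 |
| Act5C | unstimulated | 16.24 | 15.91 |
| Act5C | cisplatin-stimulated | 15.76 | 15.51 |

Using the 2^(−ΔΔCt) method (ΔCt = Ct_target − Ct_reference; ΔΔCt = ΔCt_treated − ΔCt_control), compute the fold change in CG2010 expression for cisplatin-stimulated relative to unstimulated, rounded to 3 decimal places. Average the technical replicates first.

Mean Ct: CG2010 unstimulated 25.300; CG2010 cisplatin-stimulated 21.780; Act5C unstimulated 16.075; Act5C cisplatin-stimulated 15.635
ΔCt(unstimulated) = 25.300 − 16.075 = 9.225
ΔCt(cisplatin-stimulated) = 21.780 − 15.635 = 6.145
ΔΔCt = 6.145 − 9.225 = -3.080
Fold change = 2^(−(-3.080)) = 2^3.080 = 8.4561

8.456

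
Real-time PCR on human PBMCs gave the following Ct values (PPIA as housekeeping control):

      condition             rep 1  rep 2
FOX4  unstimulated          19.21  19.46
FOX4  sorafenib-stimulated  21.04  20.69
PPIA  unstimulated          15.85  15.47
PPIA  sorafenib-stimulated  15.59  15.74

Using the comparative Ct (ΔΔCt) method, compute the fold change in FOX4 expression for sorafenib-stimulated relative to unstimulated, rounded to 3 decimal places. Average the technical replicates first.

0.347

Mean Ct: FOX4 unstimulated 19.335; FOX4 sorafenib-stimulated 20.865; PPIA unstimulated 15.660; PPIA sorafenib-stimulated 15.665
ΔCt(unstimulated) = 19.335 − 15.660 = 3.675
ΔCt(sorafenib-stimulated) = 20.865 − 15.665 = 5.200
ΔΔCt = 5.200 − 3.675 = 1.525
Fold change = 2^(−1.525) = 0.3475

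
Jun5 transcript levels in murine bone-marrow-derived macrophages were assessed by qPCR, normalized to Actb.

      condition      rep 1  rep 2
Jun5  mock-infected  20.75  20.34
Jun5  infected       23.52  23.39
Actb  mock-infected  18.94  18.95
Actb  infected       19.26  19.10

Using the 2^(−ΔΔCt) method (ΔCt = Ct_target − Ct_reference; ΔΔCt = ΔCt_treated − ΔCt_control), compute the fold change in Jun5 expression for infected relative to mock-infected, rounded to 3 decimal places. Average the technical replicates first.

Mean Ct: Jun5 mock-infected 20.545; Jun5 infected 23.455; Actb mock-infected 18.945; Actb infected 19.180
ΔCt(mock-infected) = 20.545 − 18.945 = 1.600
ΔCt(infected) = 23.455 − 19.180 = 4.275
ΔΔCt = 4.275 − 1.600 = 2.675
Fold change = 2^(−2.675) = 0.1566

0.157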